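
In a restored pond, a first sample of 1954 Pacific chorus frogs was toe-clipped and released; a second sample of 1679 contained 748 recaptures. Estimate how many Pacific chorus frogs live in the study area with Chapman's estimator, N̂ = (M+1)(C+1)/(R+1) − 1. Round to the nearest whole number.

N̂ = (1954+1)(1679+1)/(748+1) − 1 = 1955·1680/749 − 1
= 3284400/749 − 1 ≈ 4385.0 − 1 ≈ 4384.0 → 4384

N ≈ 4384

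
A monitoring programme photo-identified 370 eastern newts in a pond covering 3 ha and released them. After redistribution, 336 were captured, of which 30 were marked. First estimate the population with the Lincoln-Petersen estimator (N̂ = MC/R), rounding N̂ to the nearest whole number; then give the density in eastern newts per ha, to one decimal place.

N̂ = 370·336/30 = 124320/30 = 4144
Density = N̂ / area = 4144 / 3 ≈ 1381.33 → 1381.3 per ha

density ≈ 1381.3 eastern newts per ha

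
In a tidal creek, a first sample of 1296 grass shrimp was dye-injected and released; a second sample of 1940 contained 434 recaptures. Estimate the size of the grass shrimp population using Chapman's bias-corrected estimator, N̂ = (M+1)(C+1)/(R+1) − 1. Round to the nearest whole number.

N̂ = (1296+1)(1940+1)/(434+1) − 1 = 1297·1941/435 − 1
= 2517477/435 − 1 ≈ 5787.3 − 1 ≈ 5786.3 → 5786

N ≈ 5786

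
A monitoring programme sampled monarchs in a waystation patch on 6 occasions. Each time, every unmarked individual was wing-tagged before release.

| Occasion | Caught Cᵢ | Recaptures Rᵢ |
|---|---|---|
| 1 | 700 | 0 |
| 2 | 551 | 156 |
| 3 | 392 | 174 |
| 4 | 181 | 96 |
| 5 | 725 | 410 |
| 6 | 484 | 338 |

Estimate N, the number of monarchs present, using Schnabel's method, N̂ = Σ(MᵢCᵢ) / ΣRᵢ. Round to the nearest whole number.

Marked at large before each occasion: Mᵢ = Σⱼ<ᵢ (Cⱼ − Rⱼ) → M1=0, M2=700, M3=1095, M4=1313, M5=1398, M6=1713
Σ MᵢCᵢ = 0·700 + 700·551 + 1095·392 + 1313·181 + 1398·725 + 1713·484 = 0 + 385700 + 429240 + 237653 + 1013550 + 829092 = 2895235
Σ Rᵢ = 0 + 156 + 174 + 96 + 410 + 338 = 1174
N̂ = 2895235 / 1174 ≈ 2466.1 → 2466

N ≈ 2466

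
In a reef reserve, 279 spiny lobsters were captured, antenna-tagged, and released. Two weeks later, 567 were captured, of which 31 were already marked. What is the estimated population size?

N = 5103

If marked individuals mix randomly, R/C ≈ M/N, giving N ≈ M·C/R.
N = (279 × 567) / 31 = 158193 / 31 = 5103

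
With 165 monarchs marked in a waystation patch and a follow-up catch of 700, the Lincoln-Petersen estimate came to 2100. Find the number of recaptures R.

R = 55

From N = M·C/R: R = M·C / N = 165·700 / 2100 = 115500 / 2100 = 55.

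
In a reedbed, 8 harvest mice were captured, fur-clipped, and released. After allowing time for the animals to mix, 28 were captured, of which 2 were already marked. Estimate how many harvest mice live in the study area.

N = 112

N = (8 × 28) / 2 = 224 / 2 = 112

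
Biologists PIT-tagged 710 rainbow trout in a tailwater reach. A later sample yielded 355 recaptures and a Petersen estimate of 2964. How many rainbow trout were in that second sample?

From N = M·C/R: C = N·R / M = 2964·355 / 710 = 1052220 / 710 = 1482.

C = 1482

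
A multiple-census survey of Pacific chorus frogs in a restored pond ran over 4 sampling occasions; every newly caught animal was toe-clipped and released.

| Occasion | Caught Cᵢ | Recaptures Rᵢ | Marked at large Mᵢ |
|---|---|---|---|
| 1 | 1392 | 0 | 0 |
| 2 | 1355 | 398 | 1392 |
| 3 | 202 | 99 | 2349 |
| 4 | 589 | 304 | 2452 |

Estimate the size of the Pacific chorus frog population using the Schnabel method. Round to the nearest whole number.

Σ MᵢCᵢ = 0·1392 + 1392·1355 + 2349·202 + 2452·589 = 0 + 1886160 + 474498 + 1444228 = 3804886
Σ Rᵢ = 0 + 398 + 99 + 304 = 801
N̂ = 3804886 / 801 ≈ 4750.2 → 4750

N ≈ 4750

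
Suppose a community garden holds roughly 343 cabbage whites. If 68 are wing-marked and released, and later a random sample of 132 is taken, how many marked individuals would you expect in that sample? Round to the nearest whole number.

The marked fraction of the population is 68/343, so in a sample of 132 expect C·(M/N) marked.
E[R] = 68 × 132 / 343 = 8976 / 343 ≈ 26.2 → 26

expected recaptures ≈ 26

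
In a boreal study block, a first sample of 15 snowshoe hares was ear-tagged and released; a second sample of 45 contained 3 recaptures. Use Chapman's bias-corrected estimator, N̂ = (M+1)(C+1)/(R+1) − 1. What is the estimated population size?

N = 183

N̂ = (15+1)(45+1)/(3+1) − 1 = 16·46/4 − 1
= 736/4 − 1 = 184 − 1 = 183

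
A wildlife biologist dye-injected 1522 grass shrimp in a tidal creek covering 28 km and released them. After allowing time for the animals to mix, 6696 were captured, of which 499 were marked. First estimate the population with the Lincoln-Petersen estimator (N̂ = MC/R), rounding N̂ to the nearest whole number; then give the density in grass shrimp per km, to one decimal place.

N̂ = 1522·6696/499 = 10191312/499 ≈ 20423.47 → 20423
Density = N̂ / area = 20423 / 28 ≈ 729.39 → 729.4 per km

density ≈ 729.4 grass shrimp per km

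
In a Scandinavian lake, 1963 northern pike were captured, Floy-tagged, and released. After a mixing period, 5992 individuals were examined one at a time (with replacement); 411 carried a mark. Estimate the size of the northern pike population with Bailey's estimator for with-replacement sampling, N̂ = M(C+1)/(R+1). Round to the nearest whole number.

N̂ = 1963·(5992+1)/(411+1) = 1963·5993/412 = 11764259/412 ≈ 28554.0 → 28554

N ≈ 28,554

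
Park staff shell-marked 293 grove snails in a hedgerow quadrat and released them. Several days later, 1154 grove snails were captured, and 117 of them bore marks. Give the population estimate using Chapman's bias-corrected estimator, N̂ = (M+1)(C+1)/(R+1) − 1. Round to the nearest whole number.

N̂ = (293+1)(1154+1)/(117+1) − 1 = 294·1155/118 − 1
= 339570/118 − 1 ≈ 2877.7 − 1 ≈ 2876.7 → 2877

N ≈ 2877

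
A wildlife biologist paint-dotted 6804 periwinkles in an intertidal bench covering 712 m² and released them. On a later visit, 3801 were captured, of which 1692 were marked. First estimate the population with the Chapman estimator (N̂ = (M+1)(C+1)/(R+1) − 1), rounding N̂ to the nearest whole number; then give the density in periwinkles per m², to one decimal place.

N̂ = 6805·3802/1693 − 1 = 25872610/1693 − 1 ≈ 15281.1 → 15281
Density = N̂ / area = 15281 / 712 ≈ 21.46 → 21.5 per m²

density ≈ 21.5 periwinkles per m²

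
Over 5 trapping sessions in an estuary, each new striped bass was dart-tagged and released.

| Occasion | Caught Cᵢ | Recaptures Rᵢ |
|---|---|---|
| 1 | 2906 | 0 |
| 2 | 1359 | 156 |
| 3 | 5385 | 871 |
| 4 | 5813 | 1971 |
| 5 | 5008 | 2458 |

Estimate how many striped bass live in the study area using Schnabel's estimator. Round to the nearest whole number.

N ≈ 25,408

Marked at large before each occasion: Mᵢ = Σⱼ<ᵢ (Cⱼ − Rⱼ) → M1=0, M2=2906, M3=4109, M4=8623, M5=12465
Σ MᵢCᵢ = 0·2906 + 2906·1359 + 4109·5385 + 8623·5813 + 12465·5008 = 0 + 3949254 + 22126965 + 50125499 + 62424720 = 138626438
Σ Rᵢ = 0 + 156 + 871 + 1971 + 2458 = 5456
N̂ = 138626438 / 5456 ≈ 25408.1 → 25408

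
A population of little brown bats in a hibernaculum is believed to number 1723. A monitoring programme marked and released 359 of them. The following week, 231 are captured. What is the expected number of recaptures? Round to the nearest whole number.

Expected recaptures E[R] = M·C / N.
E[R] = 359 × 231 / 1723 = 82929 / 1723 ≈ 48.1 → 48

expected recaptures ≈ 48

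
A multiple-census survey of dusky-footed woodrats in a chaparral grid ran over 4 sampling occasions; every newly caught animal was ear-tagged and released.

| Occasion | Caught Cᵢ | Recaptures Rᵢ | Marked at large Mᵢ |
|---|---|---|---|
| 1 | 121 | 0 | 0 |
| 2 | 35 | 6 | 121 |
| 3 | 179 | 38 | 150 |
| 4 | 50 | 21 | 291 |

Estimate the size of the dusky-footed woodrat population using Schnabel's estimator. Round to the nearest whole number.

Σ MᵢCᵢ = 0·121 + 121·35 + 150·179 + 291·50 = 0 + 4235 + 26850 + 14550 = 45635
Σ Rᵢ = 0 + 6 + 38 + 21 = 65
N̂ = 45635 / 65 ≈ 702.1 → 702

N ≈ 702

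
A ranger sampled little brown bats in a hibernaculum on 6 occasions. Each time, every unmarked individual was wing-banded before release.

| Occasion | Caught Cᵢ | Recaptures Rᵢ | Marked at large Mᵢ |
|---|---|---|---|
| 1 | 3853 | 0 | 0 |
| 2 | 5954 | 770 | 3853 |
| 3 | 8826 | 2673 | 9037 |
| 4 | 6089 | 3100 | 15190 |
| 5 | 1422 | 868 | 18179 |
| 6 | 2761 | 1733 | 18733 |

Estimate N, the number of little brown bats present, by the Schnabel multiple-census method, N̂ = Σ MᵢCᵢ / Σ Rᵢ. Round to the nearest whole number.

Σ MᵢCᵢ = 0·3853 + 3853·5954 + 9037·8826 + 15190·6089 + 18179·1422 + 18733·2761 = 0 + 22940762 + 79760562 + 92491910 + 25850538 + 51721813 = 272765585
Σ Rᵢ = 0 + 770 + 2673 + 3100 + 868 + 1733 = 9144
N̂ = 272765585 / 9144 ≈ 29830.0 → 29830

N ≈ 29,830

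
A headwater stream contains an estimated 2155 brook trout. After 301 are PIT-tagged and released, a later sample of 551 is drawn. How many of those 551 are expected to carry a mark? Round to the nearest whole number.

expected recaptures ≈ 77

The marked fraction of the population is 301/2155, so in a sample of 551 expect C·(M/N) marked.
E[R] = 301 × 551 / 2155 = 165851 / 2155 ≈ 77.0 → 77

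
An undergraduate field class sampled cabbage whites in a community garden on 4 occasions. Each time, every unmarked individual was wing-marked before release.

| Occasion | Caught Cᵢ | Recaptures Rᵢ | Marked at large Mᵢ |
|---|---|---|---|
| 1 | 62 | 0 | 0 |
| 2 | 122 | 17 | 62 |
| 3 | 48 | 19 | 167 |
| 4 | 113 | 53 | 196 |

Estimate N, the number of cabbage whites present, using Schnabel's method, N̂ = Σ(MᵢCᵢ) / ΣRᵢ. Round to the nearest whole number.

N ≈ 424

Σ MᵢCᵢ = 0·62 + 62·122 + 167·48 + 196·113 = 0 + 7564 + 8016 + 22148 = 37728
Σ Rᵢ = 0 + 17 + 19 + 53 = 89
N̂ = 37728 / 89 ≈ 423.9 → 424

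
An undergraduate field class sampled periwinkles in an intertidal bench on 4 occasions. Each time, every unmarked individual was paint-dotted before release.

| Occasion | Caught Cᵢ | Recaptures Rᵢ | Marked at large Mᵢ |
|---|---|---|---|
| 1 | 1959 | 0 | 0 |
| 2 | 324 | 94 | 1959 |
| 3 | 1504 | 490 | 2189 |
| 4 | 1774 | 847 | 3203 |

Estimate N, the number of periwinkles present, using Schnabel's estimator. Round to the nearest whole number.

Σ MᵢCᵢ = 0·1959 + 1959·324 + 2189·1504 + 3203·1774 = 0 + 634716 + 3292256 + 5682122 = 9609094
Σ Rᵢ = 0 + 94 + 490 + 847 = 1431
N̂ = 9609094 / 1431 ≈ 6715.0 → 6715

N ≈ 6715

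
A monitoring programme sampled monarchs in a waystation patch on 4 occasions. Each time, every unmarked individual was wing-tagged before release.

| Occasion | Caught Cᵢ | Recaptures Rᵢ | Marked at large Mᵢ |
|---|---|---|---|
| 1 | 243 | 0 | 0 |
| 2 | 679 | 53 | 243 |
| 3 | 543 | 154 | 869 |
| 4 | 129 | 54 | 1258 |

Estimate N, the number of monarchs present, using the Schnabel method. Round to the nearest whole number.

Σ MᵢCᵢ = 0·243 + 243·679 + 869·543 + 1258·129 = 0 + 164997 + 471867 + 162282 = 799146
Σ Rᵢ = 0 + 53 + 154 + 54 = 261
N̂ = 799146 / 261 ≈ 3061.9 → 3062

N ≈ 3062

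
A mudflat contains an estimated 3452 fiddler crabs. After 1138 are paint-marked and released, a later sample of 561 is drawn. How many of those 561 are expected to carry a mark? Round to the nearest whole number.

The marked fraction of the population is 1138/3452, so in a sample of 561 expect C·(M/N) marked.
E[R] = 1138 × 561 / 3452 = 638418 / 3452 ≈ 184.9 → 185

expected recaptures ≈ 185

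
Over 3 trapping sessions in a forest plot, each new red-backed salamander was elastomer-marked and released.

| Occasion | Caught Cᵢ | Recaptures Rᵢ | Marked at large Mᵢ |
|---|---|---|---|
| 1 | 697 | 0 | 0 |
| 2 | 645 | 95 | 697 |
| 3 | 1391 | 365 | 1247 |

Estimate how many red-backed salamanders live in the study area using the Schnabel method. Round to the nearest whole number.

Σ MᵢCᵢ = 0·697 + 697·645 + 1247·1391 = 0 + 449565 + 1734577 = 2184142
Σ Rᵢ = 0 + 95 + 365 = 460
N̂ = 2184142 / 460 ≈ 4748.1 → 4748

N ≈ 4748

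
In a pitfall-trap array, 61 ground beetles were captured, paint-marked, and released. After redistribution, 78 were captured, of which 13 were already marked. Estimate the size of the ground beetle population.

N = 366

N = (61 × 78) / 13 = 4758 / 13 = 366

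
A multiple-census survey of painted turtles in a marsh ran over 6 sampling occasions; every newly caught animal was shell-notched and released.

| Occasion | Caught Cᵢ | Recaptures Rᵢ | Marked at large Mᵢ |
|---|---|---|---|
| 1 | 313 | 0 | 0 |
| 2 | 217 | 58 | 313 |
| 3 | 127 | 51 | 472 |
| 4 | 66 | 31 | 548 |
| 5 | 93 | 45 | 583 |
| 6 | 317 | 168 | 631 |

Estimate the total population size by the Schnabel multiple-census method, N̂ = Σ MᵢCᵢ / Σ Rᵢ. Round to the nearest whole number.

N ≈ 1185

Σ MᵢCᵢ = 0·313 + 313·217 + 472·127 + 548·66 + 583·93 + 631·317 = 0 + 67921 + 59944 + 36168 + 54219 + 200027 = 418279
Σ Rᵢ = 0 + 58 + 51 + 31 + 45 + 168 = 353
N̂ = 418279 / 353 ≈ 1184.9 → 1185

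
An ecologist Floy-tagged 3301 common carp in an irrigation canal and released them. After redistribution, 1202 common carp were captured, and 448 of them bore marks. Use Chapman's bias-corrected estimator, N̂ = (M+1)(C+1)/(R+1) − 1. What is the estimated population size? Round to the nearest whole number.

N̂ = (3301+1)(1202+1)/(448+1) − 1 = 3302·1203/449 − 1
= 3972306/449 − 1 ≈ 8847.0 − 1 ≈ 8846.0 → 8846

N ≈ 8846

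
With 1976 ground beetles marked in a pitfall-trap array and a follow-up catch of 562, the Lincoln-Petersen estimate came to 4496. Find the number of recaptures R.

From N = M·C/R: R = M·C / N = 1976·562 / 4496 = 1110512 / 4496 = 247.

R = 247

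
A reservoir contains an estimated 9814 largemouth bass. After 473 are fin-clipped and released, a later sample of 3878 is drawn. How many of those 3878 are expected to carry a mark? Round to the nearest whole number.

expected recaptures ≈ 187

Expected recaptures E[R] = M·C / N.
E[R] = 473 × 3878 / 9814 = 1834294 / 9814 ≈ 186.9 → 187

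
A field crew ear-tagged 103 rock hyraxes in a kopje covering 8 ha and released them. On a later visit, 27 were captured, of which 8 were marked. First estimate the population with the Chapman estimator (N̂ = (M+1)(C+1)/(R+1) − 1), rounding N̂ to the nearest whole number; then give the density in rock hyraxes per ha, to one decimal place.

N̂ = 104·28/9 − 1 = 2912/9 − 1 ≈ 322.6 → 323
Density = N̂ / area = 323 / 8 ≈ 40.38 → 40.4 per ha

density ≈ 40.4 rock hyraxes per ha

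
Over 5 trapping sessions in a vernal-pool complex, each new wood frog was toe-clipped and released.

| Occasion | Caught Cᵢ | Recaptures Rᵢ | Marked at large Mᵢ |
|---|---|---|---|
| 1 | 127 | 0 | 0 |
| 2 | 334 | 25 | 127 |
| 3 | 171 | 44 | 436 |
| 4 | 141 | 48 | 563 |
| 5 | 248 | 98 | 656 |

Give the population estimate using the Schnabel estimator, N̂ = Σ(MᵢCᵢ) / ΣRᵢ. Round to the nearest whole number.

N ≈ 1670

Σ MᵢCᵢ = 0·127 + 127·334 + 436·171 + 563·141 + 656·248 = 0 + 42418 + 74556 + 79383 + 162688 = 359045
Σ Rᵢ = 0 + 25 + 44 + 48 + 98 = 215
N̂ = 359045 / 215 ≈ 1670.0 → 1670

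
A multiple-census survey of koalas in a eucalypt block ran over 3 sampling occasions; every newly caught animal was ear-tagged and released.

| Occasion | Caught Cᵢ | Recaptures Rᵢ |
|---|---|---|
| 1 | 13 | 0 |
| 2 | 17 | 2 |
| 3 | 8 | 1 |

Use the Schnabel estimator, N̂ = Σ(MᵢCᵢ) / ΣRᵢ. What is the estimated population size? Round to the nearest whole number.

N ≈ 148

Marked at large before each occasion: Mᵢ = Σⱼ<ᵢ (Cⱼ − Rⱼ) → M1=0, M2=13, M3=28
Σ MᵢCᵢ = 0·13 + 13·17 + 28·8 = 0 + 221 + 224 = 445
Σ Rᵢ = 0 + 2 + 1 = 3
N̂ = 445 / 3 ≈ 148.3 → 148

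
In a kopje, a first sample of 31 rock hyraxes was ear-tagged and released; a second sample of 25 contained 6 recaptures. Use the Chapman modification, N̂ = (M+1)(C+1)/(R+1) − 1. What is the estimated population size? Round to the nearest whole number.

N̂ = (31+1)(25+1)/(6+1) − 1 = 32·26/7 − 1
= 832/7 − 1 ≈ 118.9 − 1 ≈ 117.9 → 118

N ≈ 118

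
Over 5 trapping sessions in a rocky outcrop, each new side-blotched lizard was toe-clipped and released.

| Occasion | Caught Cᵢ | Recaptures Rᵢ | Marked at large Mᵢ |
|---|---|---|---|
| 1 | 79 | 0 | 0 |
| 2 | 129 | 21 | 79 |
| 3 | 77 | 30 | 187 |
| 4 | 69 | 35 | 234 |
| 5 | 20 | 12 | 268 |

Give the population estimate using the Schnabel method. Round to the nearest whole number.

Σ MᵢCᵢ = 0·79 + 79·129 + 187·77 + 234·69 + 268·20 = 0 + 10191 + 14399 + 16146 + 5360 = 46096
Σ Rᵢ = 0 + 21 + 30 + 35 + 12 = 98
N̂ = 46096 / 98 ≈ 470.4 → 470

N ≈ 470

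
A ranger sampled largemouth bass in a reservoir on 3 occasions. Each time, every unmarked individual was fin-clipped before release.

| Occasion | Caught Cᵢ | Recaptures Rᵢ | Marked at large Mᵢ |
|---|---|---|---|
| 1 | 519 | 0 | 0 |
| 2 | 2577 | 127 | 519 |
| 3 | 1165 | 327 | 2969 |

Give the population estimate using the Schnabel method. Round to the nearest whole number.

Σ MᵢCᵢ = 0·519 + 519·2577 + 2969·1165 = 0 + 1337463 + 3458885 = 4796348
Σ Rᵢ = 0 + 127 + 327 = 454
N̂ = 4796348 / 454 ≈ 10564.6 → 10565

N ≈ 10,565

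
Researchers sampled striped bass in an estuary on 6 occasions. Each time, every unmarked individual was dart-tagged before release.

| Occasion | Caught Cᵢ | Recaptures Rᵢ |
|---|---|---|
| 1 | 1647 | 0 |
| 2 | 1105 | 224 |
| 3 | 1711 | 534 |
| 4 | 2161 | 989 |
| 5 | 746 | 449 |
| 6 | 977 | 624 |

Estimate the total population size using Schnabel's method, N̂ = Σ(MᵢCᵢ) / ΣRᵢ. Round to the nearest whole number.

N ≈ 8101

Marked at large before each occasion: Mᵢ = Σⱼ<ᵢ (Cⱼ − Rⱼ) → M1=0, M2=1647, M3=2528, M4=3705, M5=4877, M6=5174
Σ MᵢCᵢ = 0·1647 + 1647·1105 + 2528·1711 + 3705·2161 + 4877·746 + 5174·977 = 0 + 1819935 + 4325408 + 8006505 + 3638242 + 5054998 = 22845088
Σ Rᵢ = 0 + 224 + 534 + 989 + 449 + 624 = 2820
N̂ = 22845088 / 2820 ≈ 8101.1 → 8101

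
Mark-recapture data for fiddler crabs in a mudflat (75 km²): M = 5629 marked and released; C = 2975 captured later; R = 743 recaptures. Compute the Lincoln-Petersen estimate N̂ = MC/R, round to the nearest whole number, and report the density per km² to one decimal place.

density ≈ 300.5 fiddler crabs per km²

N̂ = 5629·2975/743 = 16746275/743 ≈ 22538.7 → 22539
Density = N̂ / area = 22539 / 75 ≈ 300.52 → 300.5 per km²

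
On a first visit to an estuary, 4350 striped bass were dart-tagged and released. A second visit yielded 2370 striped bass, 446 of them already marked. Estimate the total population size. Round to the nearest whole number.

The marked fraction in the recapture sample should equal the marked fraction in the population: 446/2370 = 4350/N.
N = (4350 × 2370) / 446 = 10309500 / 446 ≈ 23115.47 → 23115

N ≈ 23,115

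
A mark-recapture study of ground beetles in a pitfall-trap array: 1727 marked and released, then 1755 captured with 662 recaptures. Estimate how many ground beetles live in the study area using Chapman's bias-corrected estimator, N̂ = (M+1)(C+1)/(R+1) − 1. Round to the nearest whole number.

N̂ = (1727+1)(1755+1)/(662+1) − 1 = 1728·1756/663 − 1
= 3034368/663 − 1 ≈ 4576.7 − 1 ≈ 4575.7 → 4576

N ≈ 4576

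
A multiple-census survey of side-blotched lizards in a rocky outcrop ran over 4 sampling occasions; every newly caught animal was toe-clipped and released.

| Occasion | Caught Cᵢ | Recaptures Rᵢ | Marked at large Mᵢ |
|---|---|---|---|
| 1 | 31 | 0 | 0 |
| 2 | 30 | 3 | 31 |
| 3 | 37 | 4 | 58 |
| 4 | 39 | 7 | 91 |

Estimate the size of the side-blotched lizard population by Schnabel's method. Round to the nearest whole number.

Σ MᵢCᵢ = 0·31 + 31·30 + 58·37 + 91·39 = 0 + 930 + 2146 + 3549 = 6625
Σ Rᵢ = 0 + 3 + 4 + 7 = 14
N̂ = 6625 / 14 ≈ 473.2 → 473

N ≈ 473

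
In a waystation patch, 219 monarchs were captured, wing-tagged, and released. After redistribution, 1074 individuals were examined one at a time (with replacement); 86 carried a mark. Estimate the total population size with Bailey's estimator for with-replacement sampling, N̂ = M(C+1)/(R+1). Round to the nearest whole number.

N̂ = 219·(1074+1)/(86+1) = 219·1075/87 = 235425/87 ≈ 2706.0 → 2706

N ≈ 2706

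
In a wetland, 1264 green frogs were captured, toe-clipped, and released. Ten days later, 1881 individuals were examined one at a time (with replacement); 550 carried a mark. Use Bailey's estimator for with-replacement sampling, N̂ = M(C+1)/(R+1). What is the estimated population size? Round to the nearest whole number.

N̂ = 1264·(1881+1)/(550+1) = 1264·1882/551 = 2378848/551 ≈ 4317.3 → 4317

N ≈ 4317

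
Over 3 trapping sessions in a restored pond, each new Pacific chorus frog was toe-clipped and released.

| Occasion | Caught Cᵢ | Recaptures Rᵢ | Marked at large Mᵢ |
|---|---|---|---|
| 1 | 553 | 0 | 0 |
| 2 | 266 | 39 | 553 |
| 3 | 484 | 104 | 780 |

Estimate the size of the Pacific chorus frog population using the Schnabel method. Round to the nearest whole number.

Σ MᵢCᵢ = 0·553 + 553·266 + 780·484 = 0 + 147098 + 377520 = 524618
Σ Rᵢ = 0 + 39 + 104 = 143
N̂ = 524618 / 143 ≈ 3668.7 → 3669

N ≈ 3669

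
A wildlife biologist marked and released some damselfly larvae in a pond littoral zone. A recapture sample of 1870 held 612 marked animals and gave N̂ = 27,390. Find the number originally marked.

From N = M·C/R: M = N·R / C = 27390·612 / 1870 = 16762680 / 1870 = 8964.

M = 8964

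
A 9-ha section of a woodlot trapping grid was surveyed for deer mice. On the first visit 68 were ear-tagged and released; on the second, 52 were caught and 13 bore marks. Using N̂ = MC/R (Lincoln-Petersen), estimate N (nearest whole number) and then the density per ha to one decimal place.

N̂ = 68·52/13 = 3536/13 = 272
Density = N̂ / area = 272 / 9 ≈ 30.22 → 30.2 per ha

density ≈ 30.2 deer mice per ha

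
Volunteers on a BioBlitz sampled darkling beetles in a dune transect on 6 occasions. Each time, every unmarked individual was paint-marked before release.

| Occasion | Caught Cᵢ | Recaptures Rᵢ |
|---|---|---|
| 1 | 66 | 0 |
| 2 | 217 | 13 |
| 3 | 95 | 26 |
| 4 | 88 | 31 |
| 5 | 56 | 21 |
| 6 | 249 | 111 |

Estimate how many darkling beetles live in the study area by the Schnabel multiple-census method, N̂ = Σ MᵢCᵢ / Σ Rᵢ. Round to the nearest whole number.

Marked at large before each occasion: Mᵢ = Σⱼ<ᵢ (Cⱼ − Rⱼ) → M1=0, M2=66, M3=270, M4=339, M5=396, M6=431
Σ MᵢCᵢ = 0·66 + 66·217 + 270·95 + 339·88 + 396·56 + 431·249 = 0 + 14322 + 25650 + 29832 + 22176 + 107319 = 199299
Σ Rᵢ = 0 + 13 + 26 + 31 + 21 + 111 = 202
N̂ = 199299 / 202 ≈ 986.6 → 987

N ≈ 987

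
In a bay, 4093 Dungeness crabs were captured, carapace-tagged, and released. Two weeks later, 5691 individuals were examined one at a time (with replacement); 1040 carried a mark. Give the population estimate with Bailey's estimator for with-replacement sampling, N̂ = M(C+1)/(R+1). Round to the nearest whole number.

N̂ = 4093·(5691+1)/(1040+1) = 4093·5692/1041 = 23297356/1041 ≈ 22379.8 → 22380

N ≈ 22,380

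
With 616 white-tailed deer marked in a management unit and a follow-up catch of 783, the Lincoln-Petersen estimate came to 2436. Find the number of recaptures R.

From N = M·C/R: R = M·C / N = 616·783 / 2436 = 482328 / 2436 = 198.

R = 198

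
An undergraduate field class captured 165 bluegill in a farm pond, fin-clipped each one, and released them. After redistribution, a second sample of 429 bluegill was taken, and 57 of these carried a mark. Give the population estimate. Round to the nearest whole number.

The marked fraction in the recapture sample should equal the marked fraction in the population: 57/429 = 165/N.
N = (165 × 429) / 57 = 70785 / 57 ≈ 1241.8 → 1242

N ≈ 1242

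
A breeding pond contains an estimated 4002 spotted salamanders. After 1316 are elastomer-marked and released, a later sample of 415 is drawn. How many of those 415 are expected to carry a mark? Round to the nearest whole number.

expected recaptures ≈ 136

Expected recaptures E[R] = M·C / N.
E[R] = 1316 × 415 / 4002 = 546140 / 4002 ≈ 136.47 → 136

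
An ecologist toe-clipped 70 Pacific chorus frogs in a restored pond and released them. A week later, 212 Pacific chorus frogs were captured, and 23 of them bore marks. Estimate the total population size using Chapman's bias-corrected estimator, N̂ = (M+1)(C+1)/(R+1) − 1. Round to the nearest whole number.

N̂ = (70+1)(212+1)/(23+1) − 1 = 71·213/24 − 1
= 15123/24 − 1 ≈ 630.1 − 1 ≈ 629.1 → 629

N ≈ 629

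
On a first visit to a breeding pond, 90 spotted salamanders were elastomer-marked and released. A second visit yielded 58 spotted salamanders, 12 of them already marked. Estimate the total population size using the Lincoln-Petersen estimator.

N = 435

The marked fraction in the recapture sample should equal the marked fraction in the population: 12/58 = 90/N.
N = (90 × 58) / 12 = 5220 / 12 = 435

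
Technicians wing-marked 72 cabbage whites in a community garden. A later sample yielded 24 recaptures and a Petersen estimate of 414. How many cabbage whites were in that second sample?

From N = M·C/R: C = N·R / M = 414·24 / 72 = 9936 / 72 = 138.

C = 138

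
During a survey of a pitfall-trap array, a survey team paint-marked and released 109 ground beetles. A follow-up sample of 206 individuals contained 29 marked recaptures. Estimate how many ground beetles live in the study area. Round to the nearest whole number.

N ≈ 774

N = (109 × 206) / 29 = 22454 / 29 ≈ 774.3 → 774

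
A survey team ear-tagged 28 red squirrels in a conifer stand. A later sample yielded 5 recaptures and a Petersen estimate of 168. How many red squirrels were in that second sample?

From N = M·C/R: C = N·R / M = 168·5 / 28 = 840 / 28 = 30.

C = 30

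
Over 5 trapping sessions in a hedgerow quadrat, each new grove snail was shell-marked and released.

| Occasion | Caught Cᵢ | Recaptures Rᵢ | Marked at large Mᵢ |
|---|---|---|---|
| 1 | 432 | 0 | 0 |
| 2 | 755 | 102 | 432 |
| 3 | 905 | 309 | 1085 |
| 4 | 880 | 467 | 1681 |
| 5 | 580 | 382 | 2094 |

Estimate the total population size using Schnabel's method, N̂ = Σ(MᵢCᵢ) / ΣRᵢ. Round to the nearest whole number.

Σ MᵢCᵢ = 0·432 + 432·755 + 1085·905 + 1681·880 + 2094·580 = 0 + 326160 + 981925 + 1479280 + 1214520 = 4001885
Σ Rᵢ = 0 + 102 + 309 + 467 + 382 = 1260
N̂ = 4001885 / 1260 ≈ 3176.1 → 3176

N ≈ 3176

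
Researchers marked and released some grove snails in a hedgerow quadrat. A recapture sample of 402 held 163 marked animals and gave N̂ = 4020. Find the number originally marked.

M = 1630

From N = M·C/R: M = N·R / C = 4020·163 / 402 = 655260 / 402 = 1630.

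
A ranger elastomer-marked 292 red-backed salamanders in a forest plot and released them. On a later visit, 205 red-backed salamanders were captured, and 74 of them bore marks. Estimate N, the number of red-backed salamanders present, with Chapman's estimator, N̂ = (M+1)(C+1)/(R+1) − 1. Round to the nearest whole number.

N̂ = (292+1)(205+1)/(74+1) − 1 = 293·206/75 − 1
= 60358/75 − 1 ≈ 804.8 − 1 ≈ 803.8 → 804

N ≈ 804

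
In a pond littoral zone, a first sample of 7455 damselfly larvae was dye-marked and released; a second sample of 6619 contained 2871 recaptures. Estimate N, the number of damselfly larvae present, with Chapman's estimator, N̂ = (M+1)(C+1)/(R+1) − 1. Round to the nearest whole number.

N ≈ 17,185

N̂ = (7455+1)(6619+1)/(2871+1) − 1 = 7456·6620/2872 − 1
= 49358720/2872 − 1 ≈ 17186.2 − 1 ≈ 17185.2 → 17185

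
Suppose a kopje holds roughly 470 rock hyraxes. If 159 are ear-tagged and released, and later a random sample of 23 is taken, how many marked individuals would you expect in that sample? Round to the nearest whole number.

expected recaptures ≈ 8

The marked fraction of the population is 159/470, so in a sample of 23 expect C·(M/N) marked.
E[R] = 159 × 23 / 470 = 3657 / 470 ≈ 7.8 → 8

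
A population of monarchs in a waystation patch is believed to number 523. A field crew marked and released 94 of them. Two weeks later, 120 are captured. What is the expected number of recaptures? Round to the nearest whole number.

Expected recaptures E[R] = M·C / N.
E[R] = 94 × 120 / 523 = 11280 / 523 ≈ 21.6 → 22

expected recaptures ≈ 22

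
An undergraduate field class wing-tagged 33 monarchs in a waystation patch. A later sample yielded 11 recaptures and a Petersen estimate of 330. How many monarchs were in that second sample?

From N = M·C/R: C = N·R / M = 330·11 / 33 = 3630 / 33 = 110.

C = 110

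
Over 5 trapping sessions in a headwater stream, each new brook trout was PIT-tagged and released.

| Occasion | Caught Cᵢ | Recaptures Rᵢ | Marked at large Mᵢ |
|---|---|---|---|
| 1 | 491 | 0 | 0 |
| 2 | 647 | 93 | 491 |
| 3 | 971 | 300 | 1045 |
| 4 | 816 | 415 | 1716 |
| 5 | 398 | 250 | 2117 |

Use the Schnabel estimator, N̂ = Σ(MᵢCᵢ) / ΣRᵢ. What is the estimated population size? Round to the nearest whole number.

Σ MᵢCᵢ = 0·491 + 491·647 + 1045·971 + 1716·816 + 2117·398 = 0 + 317677 + 1014695 + 1400256 + 842566 = 3575194
Σ Rᵢ = 0 + 93 + 300 + 415 + 250 = 1058
N̂ = 3575194 / 1058 ≈ 3379.2 → 3379

N ≈ 3379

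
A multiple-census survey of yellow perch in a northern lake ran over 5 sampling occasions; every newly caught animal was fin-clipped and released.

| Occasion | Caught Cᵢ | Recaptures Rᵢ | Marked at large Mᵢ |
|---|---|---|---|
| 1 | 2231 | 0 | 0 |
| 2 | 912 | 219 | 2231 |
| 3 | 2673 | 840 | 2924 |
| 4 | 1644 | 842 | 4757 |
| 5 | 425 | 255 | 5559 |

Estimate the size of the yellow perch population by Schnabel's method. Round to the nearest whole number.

N ≈ 9292

Σ MᵢCᵢ = 0·2231 + 2231·912 + 2924·2673 + 4757·1644 + 5559·425 = 0 + 2034672 + 7815852 + 7820508 + 2362575 = 20033607
Σ Rᵢ = 0 + 219 + 840 + 842 + 255 = 2156
N̂ = 20033607 / 2156 ≈ 9292.0 → 9292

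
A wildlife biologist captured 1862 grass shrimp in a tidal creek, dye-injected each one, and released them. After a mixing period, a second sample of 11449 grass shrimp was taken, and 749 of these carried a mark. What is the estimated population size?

N = (1862 × 11449) / 749 = 21318038 / 749 = 28462

N = 28,462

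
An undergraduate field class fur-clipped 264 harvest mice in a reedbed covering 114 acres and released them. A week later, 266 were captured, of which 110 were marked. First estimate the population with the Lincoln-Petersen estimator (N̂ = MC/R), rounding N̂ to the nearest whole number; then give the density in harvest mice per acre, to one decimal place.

density ≈ 5.6 harvest mice per acre

N̂ = 264·266/110 = 70224/110 ≈ 638.4 → 638
Density = N̂ / area = 638 / 114 ≈ 5.60 → 5.6 per acre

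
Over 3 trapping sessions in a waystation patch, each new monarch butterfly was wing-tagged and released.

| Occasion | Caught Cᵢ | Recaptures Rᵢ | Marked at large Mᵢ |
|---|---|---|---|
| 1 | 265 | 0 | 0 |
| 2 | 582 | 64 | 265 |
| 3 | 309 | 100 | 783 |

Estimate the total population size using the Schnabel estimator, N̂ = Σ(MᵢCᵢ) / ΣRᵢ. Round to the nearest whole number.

N ≈ 2416

Σ MᵢCᵢ = 0·265 + 265·582 + 783·309 = 0 + 154230 + 241947 = 396177
Σ Rᵢ = 0 + 64 + 100 = 164
N̂ = 396177 / 164 ≈ 2415.7 → 2416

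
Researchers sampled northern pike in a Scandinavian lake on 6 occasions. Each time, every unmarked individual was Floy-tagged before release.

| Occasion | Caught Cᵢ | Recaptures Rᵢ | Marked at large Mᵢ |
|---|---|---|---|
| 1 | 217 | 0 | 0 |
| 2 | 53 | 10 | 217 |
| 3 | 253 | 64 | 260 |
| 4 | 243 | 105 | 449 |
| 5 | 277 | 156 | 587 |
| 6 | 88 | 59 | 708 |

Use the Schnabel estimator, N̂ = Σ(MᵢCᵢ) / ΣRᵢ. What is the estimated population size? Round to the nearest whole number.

Σ MᵢCᵢ = 0·217 + 217·53 + 260·253 + 449·243 + 587·277 + 708·88 = 0 + 11501 + 65780 + 109107 + 162599 + 62304 = 411291
Σ Rᵢ = 0 + 10 + 64 + 105 + 156 + 59 = 394
N̂ = 411291 / 394 ≈ 1043.9 → 1044

N ≈ 1044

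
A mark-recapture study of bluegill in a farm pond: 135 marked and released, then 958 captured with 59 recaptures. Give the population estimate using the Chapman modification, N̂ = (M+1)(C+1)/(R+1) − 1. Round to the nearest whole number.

N ≈ 2173

N̂ = (135+1)(958+1)/(59+1) − 1 = 136·959/60 − 1
= 130424/60 − 1 ≈ 2173.7 − 1 ≈ 2172.7 → 2173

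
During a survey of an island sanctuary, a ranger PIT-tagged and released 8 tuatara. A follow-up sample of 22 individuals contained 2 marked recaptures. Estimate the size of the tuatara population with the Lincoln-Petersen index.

N = (8 × 22) / 2 = 176 / 2 = 88

N = 88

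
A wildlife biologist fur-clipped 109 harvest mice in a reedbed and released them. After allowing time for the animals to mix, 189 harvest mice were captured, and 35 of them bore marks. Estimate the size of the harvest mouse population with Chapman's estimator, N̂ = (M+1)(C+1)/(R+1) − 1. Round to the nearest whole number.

N̂ = (109+1)(189+1)/(35+1) − 1 = 110·190/36 − 1
= 20900/36 − 1 ≈ 580.6 − 1 ≈ 579.6 → 580

N ≈ 580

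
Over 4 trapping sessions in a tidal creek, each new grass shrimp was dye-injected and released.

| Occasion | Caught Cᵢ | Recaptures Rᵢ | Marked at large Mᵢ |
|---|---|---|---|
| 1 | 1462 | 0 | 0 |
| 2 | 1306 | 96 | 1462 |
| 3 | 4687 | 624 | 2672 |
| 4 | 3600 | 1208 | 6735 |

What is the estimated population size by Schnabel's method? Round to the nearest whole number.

N ≈ 20,062

Σ MᵢCᵢ = 0·1462 + 1462·1306 + 2672·4687 + 6735·3600 = 0 + 1909372 + 12523664 + 24246000 = 38679036
Σ Rᵢ = 0 + 96 + 624 + 1208 = 1928
N̂ = 38679036 / 1928 ≈ 20061.7 → 20062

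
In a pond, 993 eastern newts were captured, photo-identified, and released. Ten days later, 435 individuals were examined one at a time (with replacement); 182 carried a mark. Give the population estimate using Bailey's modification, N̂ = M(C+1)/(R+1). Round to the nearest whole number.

N ≈ 2366

N̂ = 993·(435+1)/(182+1) = 993·436/183 = 432948/183 ≈ 2365.8 → 2366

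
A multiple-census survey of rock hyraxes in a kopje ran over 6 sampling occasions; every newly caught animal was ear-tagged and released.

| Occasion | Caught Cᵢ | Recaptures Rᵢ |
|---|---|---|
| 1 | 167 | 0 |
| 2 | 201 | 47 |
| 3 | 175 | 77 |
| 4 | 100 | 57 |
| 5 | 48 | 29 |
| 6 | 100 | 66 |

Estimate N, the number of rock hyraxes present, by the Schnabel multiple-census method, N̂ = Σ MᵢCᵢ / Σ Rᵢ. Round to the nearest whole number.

N ≈ 732

Marked at large before each occasion: Mᵢ = Σⱼ<ᵢ (Cⱼ − Rⱼ) → M1=0, M2=167, M3=321, M4=419, M5=462, M6=481
Σ MᵢCᵢ = 0·167 + 167·201 + 321·175 + 419·100 + 462·48 + 481·100 = 0 + 33567 + 56175 + 41900 + 22176 + 48100 = 201918
Σ Rᵢ = 0 + 47 + 77 + 57 + 29 + 66 = 276
N̂ = 201918 / 276 ≈ 731.6 → 732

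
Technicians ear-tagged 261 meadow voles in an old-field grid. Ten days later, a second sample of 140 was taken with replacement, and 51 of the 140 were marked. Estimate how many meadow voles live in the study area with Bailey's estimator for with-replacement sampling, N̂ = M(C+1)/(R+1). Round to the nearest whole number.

N ≈ 708

N̂ = 261·(140+1)/(51+1) = 261·141/52 = 36801/52 ≈ 707.7 → 708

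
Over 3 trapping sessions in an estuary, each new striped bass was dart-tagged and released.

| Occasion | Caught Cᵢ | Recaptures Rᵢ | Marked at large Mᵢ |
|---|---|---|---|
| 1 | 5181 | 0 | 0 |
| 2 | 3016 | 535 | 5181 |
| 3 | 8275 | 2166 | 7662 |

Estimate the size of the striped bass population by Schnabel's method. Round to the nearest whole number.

Σ MᵢCᵢ = 0·5181 + 5181·3016 + 7662·8275 = 0 + 15625896 + 63403050 = 79028946
Σ Rᵢ = 0 + 535 + 2166 = 2701
N̂ = 79028946 / 2701 ≈ 29259.1 → 29259

N ≈ 29,259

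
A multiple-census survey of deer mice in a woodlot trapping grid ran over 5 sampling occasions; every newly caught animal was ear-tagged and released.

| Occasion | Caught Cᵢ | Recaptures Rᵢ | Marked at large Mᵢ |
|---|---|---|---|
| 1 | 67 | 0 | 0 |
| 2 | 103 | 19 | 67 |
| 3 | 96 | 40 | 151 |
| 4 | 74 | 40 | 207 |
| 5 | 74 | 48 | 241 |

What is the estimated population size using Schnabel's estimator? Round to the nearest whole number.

Σ MᵢCᵢ = 0·67 + 67·103 + 151·96 + 207·74 + 241·74 = 0 + 6901 + 14496 + 15318 + 17834 = 54549
Σ Rᵢ = 0 + 19 + 40 + 40 + 48 = 147
N̂ = 54549 / 147 ≈ 371.1 → 371

N ≈ 371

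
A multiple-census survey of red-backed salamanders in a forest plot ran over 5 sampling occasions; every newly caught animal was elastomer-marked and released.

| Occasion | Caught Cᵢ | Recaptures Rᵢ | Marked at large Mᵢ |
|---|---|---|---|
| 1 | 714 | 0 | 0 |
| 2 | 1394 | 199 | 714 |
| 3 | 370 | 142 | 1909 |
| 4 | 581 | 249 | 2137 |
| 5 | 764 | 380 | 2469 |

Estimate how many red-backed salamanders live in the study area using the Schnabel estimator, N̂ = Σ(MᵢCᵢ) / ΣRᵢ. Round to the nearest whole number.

Σ MᵢCᵢ = 0·714 + 714·1394 + 1909·370 + 2137·581 + 2469·764 = 0 + 995316 + 706330 + 1241597 + 1886316 = 4829559
Σ Rᵢ = 0 + 199 + 142 + 249 + 380 = 970
N̂ = 4829559 / 970 ≈ 4978.9 → 4979

N ≈ 4979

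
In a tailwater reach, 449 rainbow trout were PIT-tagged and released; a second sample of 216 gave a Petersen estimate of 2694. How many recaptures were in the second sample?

From N = M·C/R: R = M·C / N = 449·216 / 2694 = 96984 / 2694 = 36.

R = 36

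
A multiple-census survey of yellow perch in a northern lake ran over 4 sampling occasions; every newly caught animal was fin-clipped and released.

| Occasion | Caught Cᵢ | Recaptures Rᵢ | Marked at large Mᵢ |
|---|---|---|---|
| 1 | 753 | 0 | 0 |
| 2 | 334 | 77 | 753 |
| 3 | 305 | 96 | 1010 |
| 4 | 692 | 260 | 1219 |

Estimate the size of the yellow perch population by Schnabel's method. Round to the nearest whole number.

Σ MᵢCᵢ = 0·753 + 753·334 + 1010·305 + 1219·692 = 0 + 251502 + 308050 + 843548 = 1403100
Σ Rᵢ = 0 + 77 + 96 + 260 = 433
N̂ = 1403100 / 433 ≈ 3240.4 → 3240

N ≈ 3240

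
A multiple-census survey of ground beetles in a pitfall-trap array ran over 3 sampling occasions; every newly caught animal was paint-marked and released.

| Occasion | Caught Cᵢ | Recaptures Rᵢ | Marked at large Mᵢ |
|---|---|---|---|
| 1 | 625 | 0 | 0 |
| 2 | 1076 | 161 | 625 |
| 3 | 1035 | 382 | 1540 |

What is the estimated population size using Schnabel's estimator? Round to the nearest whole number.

N ≈ 4174

Σ MᵢCᵢ = 0·625 + 625·1076 + 1540·1035 = 0 + 672500 + 1593900 = 2266400
Σ Rᵢ = 0 + 161 + 382 = 543
N̂ = 2266400 / 543 ≈ 4173.8 → 4174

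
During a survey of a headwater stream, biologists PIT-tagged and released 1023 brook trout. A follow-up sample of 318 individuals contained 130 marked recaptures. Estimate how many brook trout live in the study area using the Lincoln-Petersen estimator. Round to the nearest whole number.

N ≈ 2502

N = (1023 × 318) / 130 = 325314 / 130 ≈ 2502.4 → 2502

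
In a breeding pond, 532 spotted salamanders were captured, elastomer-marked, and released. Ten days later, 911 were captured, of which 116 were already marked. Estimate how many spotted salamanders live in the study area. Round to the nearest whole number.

N ≈ 4178

Lincoln-Petersen assumes M/N = R/C, so N = M·C / R.
N = (532 × 911) / 116 = 484652 / 116 ≈ 4178.0 → 4178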